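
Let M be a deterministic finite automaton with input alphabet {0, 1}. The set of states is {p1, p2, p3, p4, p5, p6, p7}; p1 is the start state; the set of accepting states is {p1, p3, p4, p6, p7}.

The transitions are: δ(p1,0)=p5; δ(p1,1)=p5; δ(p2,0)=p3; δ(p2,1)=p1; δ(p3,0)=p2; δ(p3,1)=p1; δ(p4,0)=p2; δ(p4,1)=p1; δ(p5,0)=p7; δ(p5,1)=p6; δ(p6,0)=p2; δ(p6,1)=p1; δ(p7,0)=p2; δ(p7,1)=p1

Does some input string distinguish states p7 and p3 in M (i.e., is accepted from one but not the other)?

First remove the unreachable states {p4}; 6 states remain.
Initial partition by acceptance: {p1,p3,p6,p7} | {p2,p5}.
On input 1, block {p1,p3,p6,p7} splits into {p3,p6,p7} and {p1}.
Refine {p2,p5} on symbol 1: members go to different blocks, giving {p2} and {p5}.
The partition is now stable with 4 blocks: {p3,p6,p7} | {p2} | {p1} | {p5}.
p7 and p3 lie in the same block of the stable partition, so they are equivalent — no string distinguishes them.

No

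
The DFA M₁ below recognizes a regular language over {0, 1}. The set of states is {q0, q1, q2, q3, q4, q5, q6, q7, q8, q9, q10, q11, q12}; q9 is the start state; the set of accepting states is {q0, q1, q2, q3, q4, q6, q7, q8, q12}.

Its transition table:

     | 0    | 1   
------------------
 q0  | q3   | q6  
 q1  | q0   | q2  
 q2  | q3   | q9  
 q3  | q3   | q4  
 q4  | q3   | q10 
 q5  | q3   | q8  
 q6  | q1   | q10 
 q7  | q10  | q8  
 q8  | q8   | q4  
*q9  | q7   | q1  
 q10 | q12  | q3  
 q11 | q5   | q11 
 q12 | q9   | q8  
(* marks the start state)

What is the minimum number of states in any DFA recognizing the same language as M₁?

States {q5,q11} cannot be reached from the start state, so discard them.
Start with accepting vs non-accepting: {q0,q1,q2,q3,q4,q6,q7,q8,q12} | {q9,q10}.
On input 0, block {q0,q1,q2,q3,q4,q6,q7,q8,q12} splits into {q0,q1,q2,q3,q4,q6,q8} and {q7,q12}.
Split {q0,q1,q2,q3,q4,q6,q8} by δ(·,1) → {q0,q1,q3,q8} and {q2,q4,q6}.
No further refinement is possible. Final partition (4 blocks): {q0,q1,q3,q8} | {q9,q10} | {q7,q12} | {q2,q4,q6}.

4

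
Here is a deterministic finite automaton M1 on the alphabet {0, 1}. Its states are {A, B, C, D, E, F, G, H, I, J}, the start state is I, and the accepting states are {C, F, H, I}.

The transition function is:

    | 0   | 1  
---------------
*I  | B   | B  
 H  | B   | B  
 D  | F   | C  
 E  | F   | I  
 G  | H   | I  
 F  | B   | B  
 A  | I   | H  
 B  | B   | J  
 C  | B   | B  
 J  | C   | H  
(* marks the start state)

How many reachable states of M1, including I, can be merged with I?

3

First remove the unreachable states {A,D,E,F,G}; 5 states remain.
Initial partition by acceptance: {C,H,I} | {B,J}.
On input 0, block {B,J} splits into {B} and {J}.
The partition is now stable with 3 blocks: {C,H,I} | {B} | {J}.
State I belongs to the block {C,H,I}, which has 3 states.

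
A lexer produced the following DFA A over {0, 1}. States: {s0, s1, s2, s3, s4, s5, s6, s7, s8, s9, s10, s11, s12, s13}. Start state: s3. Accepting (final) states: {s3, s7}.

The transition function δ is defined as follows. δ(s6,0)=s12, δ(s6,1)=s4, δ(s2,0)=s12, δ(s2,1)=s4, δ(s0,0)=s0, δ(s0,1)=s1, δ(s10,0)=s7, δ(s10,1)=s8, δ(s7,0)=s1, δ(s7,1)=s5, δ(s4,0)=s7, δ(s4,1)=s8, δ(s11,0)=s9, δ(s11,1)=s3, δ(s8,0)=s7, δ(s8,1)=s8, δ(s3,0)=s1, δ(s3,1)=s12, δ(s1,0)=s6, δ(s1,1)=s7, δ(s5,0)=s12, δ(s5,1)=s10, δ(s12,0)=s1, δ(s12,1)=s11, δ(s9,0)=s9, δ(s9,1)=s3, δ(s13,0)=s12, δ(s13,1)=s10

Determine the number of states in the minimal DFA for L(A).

7

First remove the unreachable states {s0,s2,s13}; 11 states remain.
P0 = {s3,s7} | {s1,s4,s5,s6,s8,s9,s10,s11,s12}.
On input 0, block {s1,s4,s5,s6,s8,s9,s10,s11,s12} splits into {s1,s5,s6,s9,s11,s12} and {s4,s8,s10}.
Split {s1,s5,s6,s9,s11,s12} by δ(·,1) → {s1,s9,s11} and {s5,s6} and {s12}.
On input 1, block {s3,s7} splits into {s3} and {s7}.
On input 0, block {s1,s9,s11} splits into {s9,s11} and {s1}.
No further refinement is possible. Final partition (7 blocks): {s3} | {s9,s11} | {s4,s8,s10} | {s5,s6} | {s12} | {s7} | {s1}.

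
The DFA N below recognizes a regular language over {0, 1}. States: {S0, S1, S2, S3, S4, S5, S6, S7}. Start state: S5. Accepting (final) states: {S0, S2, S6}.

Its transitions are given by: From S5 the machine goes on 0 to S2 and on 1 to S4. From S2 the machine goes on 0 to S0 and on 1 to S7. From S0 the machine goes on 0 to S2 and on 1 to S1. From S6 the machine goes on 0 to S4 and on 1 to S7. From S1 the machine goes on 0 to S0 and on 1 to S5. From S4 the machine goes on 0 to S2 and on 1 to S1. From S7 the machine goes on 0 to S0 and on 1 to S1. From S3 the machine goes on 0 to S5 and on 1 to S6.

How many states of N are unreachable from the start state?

Starting at S5 and following transitions, the reachable set is {S0, S1, S2, S4, S5, S7}. That leaves S3, S6 unreachable — 2 in total.

2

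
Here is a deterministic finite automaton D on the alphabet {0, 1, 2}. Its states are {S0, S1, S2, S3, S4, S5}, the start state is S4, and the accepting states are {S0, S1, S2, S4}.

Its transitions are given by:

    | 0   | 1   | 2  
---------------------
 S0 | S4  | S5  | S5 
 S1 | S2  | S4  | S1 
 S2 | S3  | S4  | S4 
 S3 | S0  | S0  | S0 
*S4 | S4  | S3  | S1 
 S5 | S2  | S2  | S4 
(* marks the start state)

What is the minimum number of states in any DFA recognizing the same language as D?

Every state is reachable, so we keep all 6.
P0 = {S0,S1,S2,S4} | {S3,S5}.
Refine {S0,S1,S2,S4} on symbol 0: members go to different blocks, giving {S0,S1,S4} and {S2}.
On input 0, block {S0,S1,S4} splits into {S0,S4} and {S1}.
Refine {S0,S4} on symbol 2: members go to different blocks, giving {S0} and {S4}.
On input 0, block {S3,S5} splits into {S3} and {S5}.
No further refinement is possible. Final partition (6 blocks): {S0} | {S3} | {S2} | {S1} | {S4} | {S5}.

6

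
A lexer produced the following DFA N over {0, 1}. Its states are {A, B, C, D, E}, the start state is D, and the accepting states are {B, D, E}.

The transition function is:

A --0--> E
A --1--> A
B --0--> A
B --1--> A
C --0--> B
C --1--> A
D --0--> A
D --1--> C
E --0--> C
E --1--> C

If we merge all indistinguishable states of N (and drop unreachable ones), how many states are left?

Every state is reachable, so we keep all 5.
Start with accepting vs non-accepting: {B,D,E} | {A,C}.
Stable partition: {B,D,E} | {A,C} — 2 equivalence classes.

2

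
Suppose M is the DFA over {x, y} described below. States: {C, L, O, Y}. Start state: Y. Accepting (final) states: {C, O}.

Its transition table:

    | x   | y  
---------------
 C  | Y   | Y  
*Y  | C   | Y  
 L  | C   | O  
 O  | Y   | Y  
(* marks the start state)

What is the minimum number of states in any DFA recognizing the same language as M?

Reachable states from the start: {C,Y}. Unreachable: {L,O} — drop them.
Initial partition by acceptance: {C} | {Y}.
Stable partition: {C} | {Y} — 2 equivalence classes.

2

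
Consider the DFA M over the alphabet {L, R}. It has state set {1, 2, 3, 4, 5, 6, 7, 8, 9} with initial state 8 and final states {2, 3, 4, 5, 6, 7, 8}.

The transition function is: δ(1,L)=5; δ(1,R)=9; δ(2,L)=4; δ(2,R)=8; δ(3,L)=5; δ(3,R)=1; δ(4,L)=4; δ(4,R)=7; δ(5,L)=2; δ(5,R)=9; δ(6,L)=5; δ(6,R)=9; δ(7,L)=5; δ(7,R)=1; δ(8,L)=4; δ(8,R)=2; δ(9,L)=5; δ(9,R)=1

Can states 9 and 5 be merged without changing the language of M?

No

States {3,6} cannot be reached from the start state, so discard them.
Start with accepting vs non-accepting: {2,4,5,7,8} | {1,9}.
On input R, block {2,4,5,7,8} splits into {2,4,8} and {5,7}.
On input R, block {2,4,8} splits into {2,8} and {4}.
Split {5,7} by δ(·,L) → {5} and {7}.
No further refinement is possible. Final partition (5 blocks): {2,8} | {1,9} | {5} | {4} | {7}.
9 and 5 end up in different blocks, so they are distinguishable. For instance, the string 'ε' is accepted from only 5.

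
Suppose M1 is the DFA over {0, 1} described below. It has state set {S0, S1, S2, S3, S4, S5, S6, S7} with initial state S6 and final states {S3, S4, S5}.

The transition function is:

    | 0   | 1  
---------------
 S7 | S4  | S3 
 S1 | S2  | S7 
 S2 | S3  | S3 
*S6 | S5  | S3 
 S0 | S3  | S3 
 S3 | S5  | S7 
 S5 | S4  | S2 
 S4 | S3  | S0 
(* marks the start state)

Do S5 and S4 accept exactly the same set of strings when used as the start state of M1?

First remove the unreachable states {S1}; 7 states remain.
Initial partition by acceptance: {S3,S4,S5} | {S0,S2,S6,S7}.
Stable partition: {S3,S4,S5} | {S0,S2,S6,S7} — 2 equivalence classes.
S5 and S4 lie in the same block of the stable partition, so they are equivalent — no string distinguishes them.

Yes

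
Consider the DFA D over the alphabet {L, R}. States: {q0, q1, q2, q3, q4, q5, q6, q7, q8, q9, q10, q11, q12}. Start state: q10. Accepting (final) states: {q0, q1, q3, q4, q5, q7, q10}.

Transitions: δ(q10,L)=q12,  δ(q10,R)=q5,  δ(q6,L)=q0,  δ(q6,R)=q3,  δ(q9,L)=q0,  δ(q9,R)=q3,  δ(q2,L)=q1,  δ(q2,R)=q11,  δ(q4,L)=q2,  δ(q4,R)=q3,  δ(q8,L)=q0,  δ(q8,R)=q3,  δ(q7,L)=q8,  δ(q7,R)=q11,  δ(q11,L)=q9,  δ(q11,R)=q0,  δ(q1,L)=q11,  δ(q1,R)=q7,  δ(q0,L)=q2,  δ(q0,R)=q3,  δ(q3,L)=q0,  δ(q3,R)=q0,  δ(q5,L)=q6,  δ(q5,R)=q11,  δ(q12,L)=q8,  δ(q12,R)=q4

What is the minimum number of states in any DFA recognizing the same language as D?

7

All states are reachable from the start state.
Start with accepting vs non-accepting: {q0,q1,q3,q4,q5,q7,q10} | {q2,q6,q8,q9,q11,q12}.
Refine {q0,q1,q3,q4,q5,q7,q10} on symbol L: members go to different blocks, giving {q0,q1,q4,q5,q7,q10} and {q3}.
Refine {q0,q1,q4,q5,q7,q10} on symbol R: members go to different blocks, giving {q0,q4} and {q1,q10} and {q5,q7}.
On input L, block {q2,q6,q8,q9,q11,q12} splits into {q6,q8,q9} and {q11,q12} and {q2}.
The partition is now stable with 7 blocks: {q0,q4} | {q6,q8,q9} | {q3} | {q1,q10} | {q5,q7} | {q11,q12} | {q2}.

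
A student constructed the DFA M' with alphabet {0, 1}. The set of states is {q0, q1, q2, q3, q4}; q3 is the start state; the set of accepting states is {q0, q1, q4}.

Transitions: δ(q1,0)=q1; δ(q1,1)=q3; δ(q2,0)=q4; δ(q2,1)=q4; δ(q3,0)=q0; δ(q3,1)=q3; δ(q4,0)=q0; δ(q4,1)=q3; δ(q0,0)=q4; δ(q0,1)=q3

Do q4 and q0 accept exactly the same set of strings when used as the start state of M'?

States {q1,q2} cannot be reached from the start state, so discard them.
Initial partition by acceptance: {q0,q4} | {q3}.
No further refinement is possible. Final partition (2 blocks): {q0,q4} | {q3}.
q4 and q0 lie in the same block of the stable partition, so they are equivalent — no string distinguishes them.

Yes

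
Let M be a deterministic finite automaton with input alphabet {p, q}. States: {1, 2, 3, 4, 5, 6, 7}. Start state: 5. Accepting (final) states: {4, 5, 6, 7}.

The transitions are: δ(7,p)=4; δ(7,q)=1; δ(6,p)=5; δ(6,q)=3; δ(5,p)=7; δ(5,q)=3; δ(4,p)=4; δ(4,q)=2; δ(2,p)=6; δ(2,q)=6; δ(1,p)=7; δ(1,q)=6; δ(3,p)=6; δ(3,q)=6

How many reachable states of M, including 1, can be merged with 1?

All states are reachable from the start state.
Initial partition by acceptance: {4,5,6,7} | {1,2,3}.
The partition is now stable with 2 blocks: {4,5,6,7} | {1,2,3}.
State 1 belongs to the block {1,2,3}, which has 3 states.

3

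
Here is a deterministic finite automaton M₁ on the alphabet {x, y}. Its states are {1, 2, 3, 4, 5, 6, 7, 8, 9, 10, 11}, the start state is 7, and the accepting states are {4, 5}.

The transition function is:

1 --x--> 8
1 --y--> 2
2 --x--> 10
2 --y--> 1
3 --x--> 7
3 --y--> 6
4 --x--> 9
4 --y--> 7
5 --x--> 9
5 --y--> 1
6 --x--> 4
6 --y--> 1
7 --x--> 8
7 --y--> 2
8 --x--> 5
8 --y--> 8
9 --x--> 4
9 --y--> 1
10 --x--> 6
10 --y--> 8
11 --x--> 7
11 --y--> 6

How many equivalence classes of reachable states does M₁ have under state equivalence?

6

First remove the unreachable states {3,11}; 9 states remain.
Start with accepting vs non-accepting: {4,5} | {1,2,6,7,8,9,10}.
On input x, block {1,2,6,7,8,9,10} splits into {1,2,7,10} and {6,8,9}.
Split {1,2,7,10} by δ(·,x) → {1,7,10} and {2}.
Split {1,7,10} by δ(·,y) → {1,7} and {10}.
On input y, block {6,8,9} splits into {6,9} and {8}.
The partition is now stable with 6 blocks: {4,5} | {1,7} | {6,9} | {2} | {10} | {8}.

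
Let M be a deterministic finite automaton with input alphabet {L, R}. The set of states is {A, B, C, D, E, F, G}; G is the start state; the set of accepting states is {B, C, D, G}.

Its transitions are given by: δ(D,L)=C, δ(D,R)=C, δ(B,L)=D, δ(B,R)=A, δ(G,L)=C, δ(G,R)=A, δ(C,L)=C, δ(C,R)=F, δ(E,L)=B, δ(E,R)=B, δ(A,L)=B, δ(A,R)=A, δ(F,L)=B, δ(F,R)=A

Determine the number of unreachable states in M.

No path from G leads to E; the other 6 states are all reachable.

1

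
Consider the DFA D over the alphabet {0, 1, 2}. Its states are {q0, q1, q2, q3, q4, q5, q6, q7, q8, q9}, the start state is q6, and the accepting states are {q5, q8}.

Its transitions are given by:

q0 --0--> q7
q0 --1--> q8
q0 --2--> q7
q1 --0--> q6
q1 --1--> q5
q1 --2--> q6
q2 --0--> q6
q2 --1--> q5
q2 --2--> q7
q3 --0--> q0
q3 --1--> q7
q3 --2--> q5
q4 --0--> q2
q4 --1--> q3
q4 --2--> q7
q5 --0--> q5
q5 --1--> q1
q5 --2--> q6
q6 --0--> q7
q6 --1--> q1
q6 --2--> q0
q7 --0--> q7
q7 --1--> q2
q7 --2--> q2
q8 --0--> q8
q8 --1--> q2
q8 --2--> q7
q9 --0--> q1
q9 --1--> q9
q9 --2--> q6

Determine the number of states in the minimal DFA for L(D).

3

First remove the unreachable states {q3,q4,q9}; 7 states remain.
Start with accepting vs non-accepting: {q5,q8} | {q0,q1,q2,q6,q7}.
On input 1, block {q0,q1,q2,q6,q7} splits into {q0,q1,q2} and {q6,q7}.
No further refinement is possible. Final partition (3 blocks): {q5,q8} | {q0,q1,q2} | {q6,q7}.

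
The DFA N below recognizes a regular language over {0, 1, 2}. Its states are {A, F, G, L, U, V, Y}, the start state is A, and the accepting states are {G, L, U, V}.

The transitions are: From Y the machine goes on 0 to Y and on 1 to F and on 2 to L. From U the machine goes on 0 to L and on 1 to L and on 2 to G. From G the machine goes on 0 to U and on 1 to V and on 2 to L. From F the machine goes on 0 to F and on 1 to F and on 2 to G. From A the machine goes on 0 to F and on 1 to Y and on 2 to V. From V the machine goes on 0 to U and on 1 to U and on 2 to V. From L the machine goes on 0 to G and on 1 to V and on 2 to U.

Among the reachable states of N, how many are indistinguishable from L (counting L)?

Every state is reachable, so we keep all 7.
Initial partition by acceptance: {G,L,U,V} | {A,F,Y}.
No further refinement is possible. Final partition (2 blocks): {G,L,U,V} | {A,F,Y}.
State L belongs to the block {G,L,U,V}, which has 4 states.

4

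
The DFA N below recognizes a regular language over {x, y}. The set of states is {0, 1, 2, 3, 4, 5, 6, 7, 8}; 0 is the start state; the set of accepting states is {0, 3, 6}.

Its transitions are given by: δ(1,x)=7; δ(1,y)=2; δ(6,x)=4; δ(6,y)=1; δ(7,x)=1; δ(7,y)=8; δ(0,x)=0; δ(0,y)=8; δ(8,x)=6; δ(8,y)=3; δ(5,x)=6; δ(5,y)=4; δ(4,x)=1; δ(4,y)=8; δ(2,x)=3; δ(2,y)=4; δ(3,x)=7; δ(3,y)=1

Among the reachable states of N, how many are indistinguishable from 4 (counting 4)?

2

States {5} cannot be reached from the start state, so discard them.
Initial partition by acceptance: {0,3,6} | {1,2,4,7,8}.
Split {0,3,6} by δ(·,x) → {3,6} and {0}.
Refine {1,2,4,7,8} on symbol x: members go to different blocks, giving {1,4,7} and {2,8}.
Split {2,8} by δ(·,y) → {2} and {8}.
Split {1,4,7} by δ(·,y) → {4,7} and {1}.
The partition is now stable with 6 blocks: {3,6} | {4,7} | {0} | {2} | {8} | {1}.
State 4 belongs to the block {4,7}, which has 2 states.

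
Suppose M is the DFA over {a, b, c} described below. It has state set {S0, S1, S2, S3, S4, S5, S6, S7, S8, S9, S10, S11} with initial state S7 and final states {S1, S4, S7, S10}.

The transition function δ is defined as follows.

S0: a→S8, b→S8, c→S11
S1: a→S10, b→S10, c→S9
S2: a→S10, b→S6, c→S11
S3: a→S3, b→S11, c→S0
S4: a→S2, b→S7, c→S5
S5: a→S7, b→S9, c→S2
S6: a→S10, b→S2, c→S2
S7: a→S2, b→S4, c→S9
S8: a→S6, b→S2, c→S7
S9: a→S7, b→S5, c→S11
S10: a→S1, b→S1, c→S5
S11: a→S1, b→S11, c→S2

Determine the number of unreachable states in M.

3

No path from S7 leads to S0, S3, S8; the other 9 states are all reachable.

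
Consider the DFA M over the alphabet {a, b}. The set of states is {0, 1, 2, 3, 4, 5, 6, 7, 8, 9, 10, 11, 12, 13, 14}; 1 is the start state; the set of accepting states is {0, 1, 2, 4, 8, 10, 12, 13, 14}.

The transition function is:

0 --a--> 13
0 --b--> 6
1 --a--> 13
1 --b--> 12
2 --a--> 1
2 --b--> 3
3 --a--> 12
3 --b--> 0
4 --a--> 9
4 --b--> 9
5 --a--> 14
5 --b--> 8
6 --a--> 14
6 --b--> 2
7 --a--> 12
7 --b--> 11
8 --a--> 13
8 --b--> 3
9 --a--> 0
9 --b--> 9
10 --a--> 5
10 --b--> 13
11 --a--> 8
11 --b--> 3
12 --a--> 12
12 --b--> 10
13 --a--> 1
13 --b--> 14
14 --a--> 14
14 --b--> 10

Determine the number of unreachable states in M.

Starting at 1 and following transitions, the reachable set is {0, 1, 2, 3, 5, 6, 8, 10, 12, 13, 14}. That leaves 4, 7, 9, 11 unreachable — 4 in total.

4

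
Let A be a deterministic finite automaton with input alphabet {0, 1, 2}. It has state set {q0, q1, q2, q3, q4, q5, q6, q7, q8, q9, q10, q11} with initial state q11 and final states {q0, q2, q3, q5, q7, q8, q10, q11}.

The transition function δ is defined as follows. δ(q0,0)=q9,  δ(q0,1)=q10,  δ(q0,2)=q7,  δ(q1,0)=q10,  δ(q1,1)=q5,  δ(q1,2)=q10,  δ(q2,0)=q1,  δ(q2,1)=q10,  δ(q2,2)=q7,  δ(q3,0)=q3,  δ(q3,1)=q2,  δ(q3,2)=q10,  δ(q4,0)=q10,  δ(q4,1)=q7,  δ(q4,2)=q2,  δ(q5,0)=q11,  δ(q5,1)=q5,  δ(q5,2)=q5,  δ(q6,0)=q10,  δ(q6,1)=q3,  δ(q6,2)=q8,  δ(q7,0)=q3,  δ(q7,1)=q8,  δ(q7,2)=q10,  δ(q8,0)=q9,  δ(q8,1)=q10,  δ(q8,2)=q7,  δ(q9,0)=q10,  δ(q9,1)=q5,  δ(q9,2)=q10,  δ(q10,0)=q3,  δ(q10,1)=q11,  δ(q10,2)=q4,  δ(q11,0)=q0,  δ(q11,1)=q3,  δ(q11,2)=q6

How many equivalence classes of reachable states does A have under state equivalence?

7

Start with accepting vs non-accepting: {q0,q2,q3,q5,q7,q8,q10,q11} | {q1,q4,q6,q9}.
On input 0, block {q0,q2,q3,q5,q7,q8,q10,q11} splits into {q3,q5,q7,q10,q11} and {q0,q2,q8}.
On input 0, block {q3,q5,q7,q10,q11} splits into {q3,q5,q7,q10} and {q11}.
Split {q3,q5,q7,q10} by δ(·,0) → {q3,q7,q10} and {q5}.
Refine {q3,q7,q10} on symbol 1: members go to different blocks, giving {q3,q7} and {q10}.
On input 1, block {q1,q4,q6,q9} splits into {q1,q9} and {q4,q6}.
The partition is now stable with 7 blocks: {q3,q7} | {q1,q9} | {q0,q2,q8} | {q11} | {q5} | {q10} | {q4,q6}.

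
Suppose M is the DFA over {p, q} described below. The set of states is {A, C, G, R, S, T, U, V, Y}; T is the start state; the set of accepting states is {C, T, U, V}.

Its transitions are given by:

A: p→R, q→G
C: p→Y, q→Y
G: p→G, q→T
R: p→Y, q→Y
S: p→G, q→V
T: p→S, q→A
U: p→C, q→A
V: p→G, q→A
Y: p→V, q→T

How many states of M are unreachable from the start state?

2

BFS from T reaches {A, G, R, S, T, V, Y}; the 2 state(s) C, U are never visited.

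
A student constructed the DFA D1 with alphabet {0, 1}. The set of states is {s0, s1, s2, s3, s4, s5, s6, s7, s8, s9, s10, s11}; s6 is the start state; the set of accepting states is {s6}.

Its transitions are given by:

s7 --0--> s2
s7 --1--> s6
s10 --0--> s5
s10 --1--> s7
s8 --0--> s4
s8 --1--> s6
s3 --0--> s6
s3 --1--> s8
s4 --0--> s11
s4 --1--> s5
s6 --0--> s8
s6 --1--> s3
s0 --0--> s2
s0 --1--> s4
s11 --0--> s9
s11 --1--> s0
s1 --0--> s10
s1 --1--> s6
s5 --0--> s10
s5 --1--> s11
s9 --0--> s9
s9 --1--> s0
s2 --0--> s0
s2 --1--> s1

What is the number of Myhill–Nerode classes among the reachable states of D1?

Initial partition by acceptance: {s6} | {s0,s1,s2,s3,s4,s5,s7,s8,s9,s10,s11}.
Split {s0,s1,s2,s3,s4,s5,s7,s8,s9,s10,s11} by δ(·,0) → {s0,s1,s2,s4,s5,s7,s8,s9,s10,s11} and {s3}.
On input 1, block {s0,s1,s2,s4,s5,s7,s8,s9,s10,s11} splits into {s0,s2,s4,s5,s9,s10,s11} and {s1,s7,s8}.
Split {s0,s2,s4,s5,s9,s10,s11} by δ(·,1) → {s0,s4,s5,s9,s11} and {s2,s10}.
Refine {s0,s4,s5,s9,s11} on symbol 0: members go to different blocks, giving {s4,s9,s11} and {s0,s5}.
On input 0, block {s1,s7,s8} splits into {s1,s7} and {s8}.
Stable partition: {s6} | {s4,s9,s11} | {s3} | {s1,s7} | {s2,s10} | {s0,s5} | {s8} — 7 equivalence classes.

7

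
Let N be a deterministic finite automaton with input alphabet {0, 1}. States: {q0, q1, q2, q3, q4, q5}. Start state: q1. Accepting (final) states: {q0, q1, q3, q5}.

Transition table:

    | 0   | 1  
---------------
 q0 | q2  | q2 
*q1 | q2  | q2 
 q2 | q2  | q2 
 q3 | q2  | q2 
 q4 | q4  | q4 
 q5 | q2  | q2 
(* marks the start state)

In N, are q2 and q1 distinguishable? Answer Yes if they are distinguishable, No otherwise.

Yes

First remove the unreachable states {q0,q3,q4,q5}; 2 states remain.
P0 = {q1} | {q2}.
The partition is now stable with 2 blocks: {q1} | {q2}.
q2 and q1 end up in different blocks, so they are distinguishable. For instance, the string 'ε' is accepted from only q1.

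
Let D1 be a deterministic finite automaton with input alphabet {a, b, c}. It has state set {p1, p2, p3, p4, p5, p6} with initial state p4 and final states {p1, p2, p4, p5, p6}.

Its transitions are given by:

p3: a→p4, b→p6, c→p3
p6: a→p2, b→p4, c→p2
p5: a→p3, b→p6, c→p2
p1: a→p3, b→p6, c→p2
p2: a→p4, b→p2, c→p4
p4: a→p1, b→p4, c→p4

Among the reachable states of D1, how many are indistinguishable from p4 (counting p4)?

First remove the unreachable states {p5}; 5 states remain.
P0 = {p1,p2,p4,p6} | {p3}.
On input a, block {p1,p2,p4,p6} splits into {p2,p4,p6} and {p1}.
On input a, block {p2,p4,p6} splits into {p2,p6} and {p4}.
Refine {p2,p6} on symbol a: members go to different blocks, giving {p2} and {p6}.
The partition is now stable with 5 blocks: {p2} | {p3} | {p1} | {p4} | {p6}.
The equivalence class containing p4 is {p4}, of size 1.

1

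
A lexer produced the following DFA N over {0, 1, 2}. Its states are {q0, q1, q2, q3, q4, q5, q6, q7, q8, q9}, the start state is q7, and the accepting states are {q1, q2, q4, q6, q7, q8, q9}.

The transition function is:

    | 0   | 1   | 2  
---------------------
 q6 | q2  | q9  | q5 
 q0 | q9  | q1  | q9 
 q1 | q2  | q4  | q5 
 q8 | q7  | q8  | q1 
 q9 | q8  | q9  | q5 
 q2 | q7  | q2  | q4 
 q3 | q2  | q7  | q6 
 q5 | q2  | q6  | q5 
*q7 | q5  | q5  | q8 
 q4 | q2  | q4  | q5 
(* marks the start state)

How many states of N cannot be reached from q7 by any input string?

2

Starting at q7 and following transitions, the reachable set is {q1, q2, q4, q5, q6, q7, q8, q9}. That leaves q0, q3 unreachable — 2 in total.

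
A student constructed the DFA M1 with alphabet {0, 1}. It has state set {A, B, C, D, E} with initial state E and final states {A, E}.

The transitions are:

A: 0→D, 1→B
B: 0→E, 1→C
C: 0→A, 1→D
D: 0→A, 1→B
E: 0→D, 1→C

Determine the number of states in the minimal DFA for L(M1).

All states are reachable from the start state.
Start with accepting vs non-accepting: {A,E} | {B,C,D}.
No further refinement is possible. Final partition (2 blocks): {A,E} | {B,C,D}.

2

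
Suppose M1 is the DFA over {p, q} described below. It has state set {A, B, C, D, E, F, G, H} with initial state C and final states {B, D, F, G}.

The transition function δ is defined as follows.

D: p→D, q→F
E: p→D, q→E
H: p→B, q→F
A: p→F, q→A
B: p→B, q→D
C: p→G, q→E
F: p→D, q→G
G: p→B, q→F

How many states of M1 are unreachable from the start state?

2

No path from C leads to A, H; the other 6 states are all reachable.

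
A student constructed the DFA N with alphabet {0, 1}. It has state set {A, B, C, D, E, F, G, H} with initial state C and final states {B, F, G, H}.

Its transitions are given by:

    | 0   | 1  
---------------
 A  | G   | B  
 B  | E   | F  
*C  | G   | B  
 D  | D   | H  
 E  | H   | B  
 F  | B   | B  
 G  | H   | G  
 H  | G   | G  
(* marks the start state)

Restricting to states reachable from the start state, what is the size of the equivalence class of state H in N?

2

First remove the unreachable states {A,D}; 6 states remain.
P0 = {B,F,G,H} | {C,E}.
Refine {B,F,G,H} on symbol 0: members go to different blocks, giving {F,G,H} and {B}.
Refine {F,G,H} on symbol 0: members go to different blocks, giving {G,H} and {F}.
The partition is now stable with 4 blocks: {G,H} | {C,E} | {B} | {F}.
The equivalence class containing H is {G,H}, of size 2.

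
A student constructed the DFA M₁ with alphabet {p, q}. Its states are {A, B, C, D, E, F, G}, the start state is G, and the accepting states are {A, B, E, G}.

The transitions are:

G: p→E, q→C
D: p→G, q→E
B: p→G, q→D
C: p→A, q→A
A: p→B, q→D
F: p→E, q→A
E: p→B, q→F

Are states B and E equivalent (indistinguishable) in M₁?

P0 = {A,B,E,G} | {C,D,F}.
Stable partition: {A,B,E,G} | {C,D,F} — 2 equivalence classes.
B and E lie in the same block of the stable partition, so they are equivalent — no string distinguishes them.

Yes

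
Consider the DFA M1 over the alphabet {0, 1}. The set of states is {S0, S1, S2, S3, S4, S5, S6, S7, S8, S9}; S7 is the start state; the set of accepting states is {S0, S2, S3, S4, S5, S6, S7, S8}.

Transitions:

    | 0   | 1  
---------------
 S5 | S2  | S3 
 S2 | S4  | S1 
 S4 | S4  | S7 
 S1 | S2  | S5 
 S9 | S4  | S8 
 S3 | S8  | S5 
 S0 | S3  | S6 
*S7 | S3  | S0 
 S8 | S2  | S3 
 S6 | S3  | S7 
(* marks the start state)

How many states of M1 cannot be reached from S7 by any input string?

1

Starting at S7 and following transitions, the reachable set is {S0, S1, S2, S3, S4, S5, S6, S7, S8}. That leaves S9 unreachable — 1 in total.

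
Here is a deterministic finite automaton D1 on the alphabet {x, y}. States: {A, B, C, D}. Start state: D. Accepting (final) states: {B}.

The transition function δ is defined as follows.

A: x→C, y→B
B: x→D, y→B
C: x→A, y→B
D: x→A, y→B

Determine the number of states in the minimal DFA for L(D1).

Start with accepting vs non-accepting: {B} | {A,C,D}.
Stable partition: {B} | {A,C,D} — 2 equivalence classes.

2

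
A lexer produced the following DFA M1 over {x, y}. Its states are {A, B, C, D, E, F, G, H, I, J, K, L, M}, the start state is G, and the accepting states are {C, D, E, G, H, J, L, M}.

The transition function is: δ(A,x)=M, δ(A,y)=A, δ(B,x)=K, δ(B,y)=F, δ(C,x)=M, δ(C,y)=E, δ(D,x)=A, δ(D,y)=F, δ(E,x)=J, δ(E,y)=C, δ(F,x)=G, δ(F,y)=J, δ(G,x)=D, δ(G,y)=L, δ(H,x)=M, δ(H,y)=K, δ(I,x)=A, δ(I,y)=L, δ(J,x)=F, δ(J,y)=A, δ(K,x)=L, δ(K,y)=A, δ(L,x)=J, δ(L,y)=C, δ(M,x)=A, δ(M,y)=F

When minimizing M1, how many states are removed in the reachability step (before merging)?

Starting at G and following transitions, the reachable set is {A, C, D, E, F, G, J, L, M}. That leaves B, H, I, K unreachable — 4 in total.

4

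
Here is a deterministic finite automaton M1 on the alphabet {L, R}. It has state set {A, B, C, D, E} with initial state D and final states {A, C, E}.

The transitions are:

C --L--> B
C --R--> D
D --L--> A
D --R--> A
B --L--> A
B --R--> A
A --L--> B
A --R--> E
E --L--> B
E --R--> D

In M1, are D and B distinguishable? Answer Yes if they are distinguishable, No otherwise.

No

Reachable states from the start: {A,B,D,E}. Unreachable: {C} — drop them.
Initial partition by acceptance: {A,E} | {B,D}.
Split {A,E} by δ(·,R) → {A} and {E}.
Stable partition: {A} | {B,D} | {E} — 3 equivalence classes.
D and B lie in the same block of the stable partition, so they are equivalent — no string distinguishes them.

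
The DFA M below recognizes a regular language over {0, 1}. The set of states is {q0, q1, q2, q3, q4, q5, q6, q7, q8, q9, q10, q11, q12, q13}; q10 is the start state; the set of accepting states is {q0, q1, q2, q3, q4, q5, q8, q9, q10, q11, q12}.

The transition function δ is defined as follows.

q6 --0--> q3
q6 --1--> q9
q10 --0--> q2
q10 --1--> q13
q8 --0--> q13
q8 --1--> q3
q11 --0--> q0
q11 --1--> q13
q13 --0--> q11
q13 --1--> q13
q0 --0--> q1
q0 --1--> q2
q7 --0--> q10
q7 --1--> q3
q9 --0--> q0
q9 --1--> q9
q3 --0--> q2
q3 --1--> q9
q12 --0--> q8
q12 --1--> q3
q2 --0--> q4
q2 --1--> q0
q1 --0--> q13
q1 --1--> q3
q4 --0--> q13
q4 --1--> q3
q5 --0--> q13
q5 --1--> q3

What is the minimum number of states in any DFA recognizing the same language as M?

5

States {q5,q6,q7,q8,q12} cannot be reached from the start state, so discard them.
Start with accepting vs non-accepting: {q0,q1,q2,q3,q4,q9,q10,q11} | {q13}.
Split {q0,q1,q2,q3,q4,q9,q10,q11} by δ(·,0) → {q0,q2,q3,q9,q10,q11} and {q1,q4}.
Split {q0,q2,q3,q9,q10,q11} by δ(·,0) → {q3,q9,q10,q11} and {q0,q2}.
Split {q3,q9,q10,q11} by δ(·,1) → {q3,q9} and {q10,q11}.
No further refinement is possible. Final partition (5 blocks): {q3,q9} | {q13} | {q1,q4} | {q0,q2} | {q10,q11}.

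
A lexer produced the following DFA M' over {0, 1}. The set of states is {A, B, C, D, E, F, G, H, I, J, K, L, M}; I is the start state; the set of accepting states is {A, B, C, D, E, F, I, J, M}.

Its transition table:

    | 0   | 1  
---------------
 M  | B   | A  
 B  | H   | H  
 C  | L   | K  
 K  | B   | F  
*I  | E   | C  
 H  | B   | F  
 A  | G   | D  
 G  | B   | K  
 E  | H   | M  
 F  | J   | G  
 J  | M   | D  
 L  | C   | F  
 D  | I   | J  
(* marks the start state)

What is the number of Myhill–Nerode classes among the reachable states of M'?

10

Every state is reachable, so we keep all 13.
Start with accepting vs non-accepting: {A,B,C,D,E,F,I,J,M} | {G,H,K,L}.
Split {A,B,C,D,E,F,I,J,M} by δ(·,0) → {D,F,I,J,M} and {A,B,C,E}.
Refine {D,F,I,J,M} on symbol 0: members go to different blocks, giving {D,F,J} and {I,M}.
Refine {D,F,J} on symbol 0: members go to different blocks, giving {D,J} and {F}.
Split {G,H,K,L} by δ(·,1) → {H,K,L} and {G}.
Refine {A,B,C,E} on symbol 0: members go to different blocks, giving {B,C,E} and {A}.
Refine {B,C,E} on symbol 1: members go to different blocks, giving {B,C} and {E}.
Refine {I,M} on symbol 0: members go to different blocks, giving {I} and {M}.
On input 0, block {D,J} splits into {D} and {J}.
Stable partition: {D} | {H,K,L} | {B,C} | {I} | {F} | {G} | {A} | {E} | {M} | {J} — 10 equivalence classes.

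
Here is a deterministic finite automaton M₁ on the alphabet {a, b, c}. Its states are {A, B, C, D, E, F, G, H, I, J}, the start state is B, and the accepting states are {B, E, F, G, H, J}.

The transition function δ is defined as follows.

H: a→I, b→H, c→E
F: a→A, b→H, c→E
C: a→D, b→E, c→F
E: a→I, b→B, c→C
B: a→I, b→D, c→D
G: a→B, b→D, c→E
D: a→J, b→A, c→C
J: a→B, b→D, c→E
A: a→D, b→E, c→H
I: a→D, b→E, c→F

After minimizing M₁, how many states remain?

States {G} cannot be reached from the start state, so discard them.
Start with accepting vs non-accepting: {B,E,F,H,J} | {A,C,D,I}.
Split {B,E,F,H,J} by δ(·,a) → {B,E,F,H} and {J}.
Refine {B,E,F,H} on symbol b: members go to different blocks, giving {E,F,H} and {B}.
On input b, block {E,F,H} splits into {F,H} and {E}.
On input a, block {A,C,D,I} splits into {A,C,I} and {D}.
No further refinement is possible. Final partition (6 blocks): {F,H} | {A,C,I} | {J} | {B} | {E} | {D}.

6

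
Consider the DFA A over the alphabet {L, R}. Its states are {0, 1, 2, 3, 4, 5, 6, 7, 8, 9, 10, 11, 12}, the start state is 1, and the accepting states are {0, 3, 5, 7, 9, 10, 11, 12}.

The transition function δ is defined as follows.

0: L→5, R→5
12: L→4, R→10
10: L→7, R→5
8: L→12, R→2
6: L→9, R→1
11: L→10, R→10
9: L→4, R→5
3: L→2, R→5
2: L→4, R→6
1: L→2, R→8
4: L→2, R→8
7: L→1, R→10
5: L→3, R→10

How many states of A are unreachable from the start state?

BFS from 1 reaches {1, 2, 3, 4, 5, 6, 7, 8, 9, 10, 12}; the 2 state(s) 0, 11 are never visited.

2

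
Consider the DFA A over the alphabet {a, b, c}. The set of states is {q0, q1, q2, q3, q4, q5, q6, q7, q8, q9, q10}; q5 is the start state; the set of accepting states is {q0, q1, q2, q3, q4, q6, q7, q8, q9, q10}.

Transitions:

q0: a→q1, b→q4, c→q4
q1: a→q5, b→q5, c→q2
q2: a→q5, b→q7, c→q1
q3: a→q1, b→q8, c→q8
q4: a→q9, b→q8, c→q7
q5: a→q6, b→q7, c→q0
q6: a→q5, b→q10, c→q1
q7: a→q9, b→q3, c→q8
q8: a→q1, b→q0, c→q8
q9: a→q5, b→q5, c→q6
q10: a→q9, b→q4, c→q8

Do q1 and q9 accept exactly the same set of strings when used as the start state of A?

Initial partition by acceptance: {q0,q1,q2,q3,q4,q6,q7,q8,q9,q10} | {q5}.
Refine {q0,q1,q2,q3,q4,q6,q7,q8,q9,q10} on symbol a: members go to different blocks, giving {q0,q3,q4,q7,q8,q10} and {q1,q2,q6,q9}.
On input b, block {q1,q2,q6,q9} splits into {q1,q9} and {q2,q6}.
The partition is now stable with 4 blocks: {q0,q3,q4,q7,q8,q10} | {q5} | {q1,q9} | {q2,q6}.
q1 and q9 lie in the same block of the stable partition, so they are equivalent — no string distinguishes them.

Yes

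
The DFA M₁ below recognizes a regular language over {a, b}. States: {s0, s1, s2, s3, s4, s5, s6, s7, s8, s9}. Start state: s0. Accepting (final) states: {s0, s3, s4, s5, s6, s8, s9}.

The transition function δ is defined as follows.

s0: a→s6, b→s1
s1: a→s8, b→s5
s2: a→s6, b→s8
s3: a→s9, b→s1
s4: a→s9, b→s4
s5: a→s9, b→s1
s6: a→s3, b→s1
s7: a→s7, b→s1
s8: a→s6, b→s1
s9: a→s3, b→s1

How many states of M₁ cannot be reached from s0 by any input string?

3

Starting at s0 and following transitions, the reachable set is {s0, s1, s3, s5, s6, s8, s9}. That leaves s2, s4, s7 unreachable — 3 in total.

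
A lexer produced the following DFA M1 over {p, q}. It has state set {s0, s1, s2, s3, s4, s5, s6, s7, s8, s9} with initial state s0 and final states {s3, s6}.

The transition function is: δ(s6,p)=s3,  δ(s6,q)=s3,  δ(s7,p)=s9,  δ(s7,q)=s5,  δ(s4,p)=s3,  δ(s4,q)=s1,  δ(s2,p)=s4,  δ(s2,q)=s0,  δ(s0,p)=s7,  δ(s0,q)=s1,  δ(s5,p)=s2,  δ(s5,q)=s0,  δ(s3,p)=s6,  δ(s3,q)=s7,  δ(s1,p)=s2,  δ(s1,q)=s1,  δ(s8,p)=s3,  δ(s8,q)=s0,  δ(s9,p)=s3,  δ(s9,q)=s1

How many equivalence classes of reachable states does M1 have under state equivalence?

First remove the unreachable states {s8}; 9 states remain.
Initial partition by acceptance: {s3,s6} | {s0,s1,s2,s4,s5,s7,s9}.
On input q, block {s3,s6} splits into {s3} and {s6}.
On input p, block {s0,s1,s2,s4,s5,s7,s9} splits into {s0,s1,s2,s5,s7} and {s4,s9}.
Refine {s0,s1,s2,s5,s7} on symbol p: members go to different blocks, giving {s0,s1,s5} and {s2,s7}.
The partition is now stable with 5 blocks: {s3} | {s0,s1,s5} | {s6} | {s4,s9} | {s2,s7}.

5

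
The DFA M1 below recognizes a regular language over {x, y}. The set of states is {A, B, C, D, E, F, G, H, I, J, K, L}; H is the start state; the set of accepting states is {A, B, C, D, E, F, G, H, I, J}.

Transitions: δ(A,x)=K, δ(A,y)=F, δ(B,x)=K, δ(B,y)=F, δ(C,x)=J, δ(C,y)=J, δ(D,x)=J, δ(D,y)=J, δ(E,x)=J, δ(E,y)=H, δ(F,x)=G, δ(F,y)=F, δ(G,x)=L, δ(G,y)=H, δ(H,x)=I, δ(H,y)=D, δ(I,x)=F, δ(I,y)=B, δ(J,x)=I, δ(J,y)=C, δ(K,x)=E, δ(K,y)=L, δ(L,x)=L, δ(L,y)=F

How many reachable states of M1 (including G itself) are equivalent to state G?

States {A} cannot be reached from the start state, so discard them.
P0 = {B,C,D,E,F,G,H,I,J} | {K,L}.
Split {B,C,D,E,F,G,H,I,J} by δ(·,x) → {C,D,E,F,H,I,J} and {B,G}.
Refine {C,D,E,F,H,I,J} on symbol x: members go to different blocks, giving {C,D,E,H,I,J} and {F}.
Refine {C,D,E,H,I,J} on symbol x: members go to different blocks, giving {C,D,E,H,J} and {I}.
Split {C,D,E,H,J} by δ(·,x) → {C,D,E} and {H,J}.
On input x, block {K,L} splits into {K} and {L}.
Refine {B,G} on symbol x: members go to different blocks, giving {B} and {G}.
Stable partition: {C,D,E} | {K} | {B} | {F} | {I} | {H,J} | {L} | {G} — 8 equivalence classes.
State G belongs to the block {G}, which has 1 states.

1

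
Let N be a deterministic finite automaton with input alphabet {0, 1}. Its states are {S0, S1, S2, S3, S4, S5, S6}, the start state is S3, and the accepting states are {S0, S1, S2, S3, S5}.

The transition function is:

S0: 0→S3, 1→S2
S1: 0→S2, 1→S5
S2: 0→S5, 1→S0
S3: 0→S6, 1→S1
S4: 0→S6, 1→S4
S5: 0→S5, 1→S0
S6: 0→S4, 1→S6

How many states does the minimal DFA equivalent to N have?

Every state is reachable, so we keep all 7.
Start with accepting vs non-accepting: {S0,S1,S2,S3,S5} | {S4,S6}.
On input 0, block {S0,S1,S2,S3,S5} splits into {S0,S1,S2,S5} and {S3}.
On input 0, block {S0,S1,S2,S5} splits into {S1,S2,S5} and {S0}.
Split {S1,S2,S5} by δ(·,1) → {S2,S5} and {S1}.
The partition is now stable with 5 blocks: {S2,S5} | {S4,S6} | {S3} | {S0} | {S1}.

5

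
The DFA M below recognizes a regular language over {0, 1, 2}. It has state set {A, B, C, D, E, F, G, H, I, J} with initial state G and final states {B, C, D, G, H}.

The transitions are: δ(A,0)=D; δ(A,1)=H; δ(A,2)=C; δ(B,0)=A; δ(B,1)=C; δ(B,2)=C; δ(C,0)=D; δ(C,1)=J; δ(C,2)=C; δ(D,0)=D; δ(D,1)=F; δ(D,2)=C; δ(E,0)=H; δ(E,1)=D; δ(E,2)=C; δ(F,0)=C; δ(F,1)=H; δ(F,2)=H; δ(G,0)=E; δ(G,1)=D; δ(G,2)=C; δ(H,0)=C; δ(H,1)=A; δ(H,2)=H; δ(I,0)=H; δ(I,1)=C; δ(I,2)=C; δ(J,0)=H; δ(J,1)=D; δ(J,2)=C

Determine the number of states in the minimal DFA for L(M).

First remove the unreachable states {B,I}; 8 states remain.
Start with accepting vs non-accepting: {C,D,G,H} | {A,E,F,J}.
Split {C,D,G,H} by δ(·,0) → {C,D,H} and {G}.
The partition is now stable with 3 blocks: {C,D,H} | {A,E,F,J} | {G}.

3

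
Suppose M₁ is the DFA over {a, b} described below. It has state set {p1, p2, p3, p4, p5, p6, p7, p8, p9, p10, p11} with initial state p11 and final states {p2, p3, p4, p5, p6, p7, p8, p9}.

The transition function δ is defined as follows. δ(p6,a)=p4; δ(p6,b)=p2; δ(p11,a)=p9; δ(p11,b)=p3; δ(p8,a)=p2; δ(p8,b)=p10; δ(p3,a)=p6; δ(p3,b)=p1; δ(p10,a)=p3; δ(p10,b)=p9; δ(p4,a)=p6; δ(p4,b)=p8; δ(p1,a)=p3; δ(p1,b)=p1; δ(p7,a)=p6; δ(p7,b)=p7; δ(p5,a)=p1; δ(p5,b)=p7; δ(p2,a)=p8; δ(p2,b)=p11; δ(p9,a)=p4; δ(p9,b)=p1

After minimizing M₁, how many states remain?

States {p5,p7} cannot be reached from the start state, so discard them.
Start with accepting vs non-accepting: {p2,p3,p4,p6,p8,p9} | {p1,p10,p11}.
Refine {p2,p3,p4,p6,p8,p9} on symbol b: members go to different blocks, giving {p2,p3,p8,p9} and {p4,p6}.
Refine {p2,p3,p8,p9} on symbol a: members go to different blocks, giving {p2,p8} and {p3,p9}.
Split {p1,p10,p11} by δ(·,b) → {p10,p11} and {p1}.
Stable partition: {p2,p8} | {p10,p11} | {p4,p6} | {p3,p9} | {p1} — 5 equivalence classes.

5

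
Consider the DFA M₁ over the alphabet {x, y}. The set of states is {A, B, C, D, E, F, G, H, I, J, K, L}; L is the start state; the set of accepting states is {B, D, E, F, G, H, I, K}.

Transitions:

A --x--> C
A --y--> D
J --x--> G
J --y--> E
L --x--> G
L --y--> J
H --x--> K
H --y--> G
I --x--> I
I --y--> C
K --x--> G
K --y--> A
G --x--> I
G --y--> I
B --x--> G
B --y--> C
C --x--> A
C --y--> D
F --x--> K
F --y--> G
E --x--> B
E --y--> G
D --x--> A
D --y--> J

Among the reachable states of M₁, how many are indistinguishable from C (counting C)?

2

First remove the unreachable states {F,H,K}; 9 states remain.
Initial partition by acceptance: {B,D,E,G,I} | {A,C,J,L}.
On input x, block {B,D,E,G,I} splits into {B,E,G,I} and {D}.
On input y, block {B,E,G,I} splits into {B,I} and {E,G}.
Refine {B,I} on symbol x: members go to different blocks, giving {B} and {I}.
On input x, block {A,C,J,L} splits into {A,C} and {J,L}.
Refine {E,G} on symbol x: members go to different blocks, giving {E} and {G}.
On input y, block {J,L} splits into {J} and {L}.
Stable partition: {B} | {A,C} | {D} | {E} | {I} | {J} | {G} | {L} — 8 equivalence classes.
The equivalence class containing C is {A,C}, of size 2.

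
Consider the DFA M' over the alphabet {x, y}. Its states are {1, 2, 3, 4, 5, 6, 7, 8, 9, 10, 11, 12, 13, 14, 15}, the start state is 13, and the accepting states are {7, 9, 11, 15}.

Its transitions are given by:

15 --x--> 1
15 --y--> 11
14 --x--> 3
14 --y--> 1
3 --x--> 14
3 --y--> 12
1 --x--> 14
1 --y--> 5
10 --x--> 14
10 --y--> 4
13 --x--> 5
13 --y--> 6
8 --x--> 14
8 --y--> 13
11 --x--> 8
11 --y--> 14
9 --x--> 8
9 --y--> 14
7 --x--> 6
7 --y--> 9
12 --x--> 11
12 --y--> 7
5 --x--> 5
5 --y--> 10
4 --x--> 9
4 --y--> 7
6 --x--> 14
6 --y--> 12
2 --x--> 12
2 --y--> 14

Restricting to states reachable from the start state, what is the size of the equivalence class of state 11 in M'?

States {2,15} cannot be reached from the start state, so discard them.
P0 = {7,9,11} | {1,3,4,5,6,8,10,12,13,14}.
On input y, block {7,9,11} splits into {9,11} and {7}.
On input x, block {1,3,4,5,6,8,10,12,13,14} splits into {1,3,5,6,8,10,13,14} and {4,12}.
Split {1,3,5,6,8,10,13,14} by δ(·,y) → {1,5,8,13,14} and {3,6,10}.
On input x, block {1,5,8,13,14} splits into {1,5,8,13} and {14}.
On input x, block {1,5,8,13} splits into {1,8} and {5,13}.
No further refinement is possible. Final partition (7 blocks): {9,11} | {1,8} | {7} | {4,12} | {3,6,10} | {14} | {5,13}.
The equivalence class containing 11 is {9,11}, of size 2.

2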